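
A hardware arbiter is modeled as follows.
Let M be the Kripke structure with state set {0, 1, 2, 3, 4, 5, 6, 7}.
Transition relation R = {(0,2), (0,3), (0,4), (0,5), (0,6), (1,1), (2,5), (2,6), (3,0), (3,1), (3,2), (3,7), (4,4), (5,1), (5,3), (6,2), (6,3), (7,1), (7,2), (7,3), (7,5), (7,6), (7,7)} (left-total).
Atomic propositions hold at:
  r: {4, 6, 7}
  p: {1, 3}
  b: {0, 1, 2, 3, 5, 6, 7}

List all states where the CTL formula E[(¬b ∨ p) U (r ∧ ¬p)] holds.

Sat(¬b) = {4}
Sat(¬b ∨ p) = {1, 3, 4}
Sat(¬p) = {0, 2, 4, 5, 6, 7}
Sat(r ∧ ¬p) = {4, 6, 7}
E[(¬b ∨ p) U (r ∧ ¬p)]: least fixpoint, start Z0 = Sat((r ∧ ¬p)) = {4, 6, 7}, add states in Sat(¬b ∨ p) with some successor in Z. Z1 = {3, 4, 6, 7}; fixed.
Sat(E[(¬b ∨ p) U (r ∧ ¬p)]) = {3, 4, 6, 7}

{3, 4, 6, 7}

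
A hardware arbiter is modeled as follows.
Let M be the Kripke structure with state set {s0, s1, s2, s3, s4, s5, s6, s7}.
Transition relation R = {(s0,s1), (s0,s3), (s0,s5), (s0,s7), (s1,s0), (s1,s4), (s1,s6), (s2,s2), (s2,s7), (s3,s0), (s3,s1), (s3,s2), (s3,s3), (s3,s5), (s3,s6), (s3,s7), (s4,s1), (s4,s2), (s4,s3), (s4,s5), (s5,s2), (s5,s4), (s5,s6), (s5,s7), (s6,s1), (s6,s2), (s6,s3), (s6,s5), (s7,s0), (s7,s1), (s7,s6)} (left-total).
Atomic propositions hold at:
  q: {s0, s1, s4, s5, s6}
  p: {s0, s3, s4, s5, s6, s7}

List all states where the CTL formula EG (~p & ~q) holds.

Sat(~p) = {s1, s2}
Sat(~q) = {s2, s3, s7}
Sat(~p & ~q) = {s2}
EG (~p & ~q): greatest fixpoint, start Z0 = {s2}, keep only states in Sat with some successor in Z. Already a fixed point.
Sat(EG (~p & ~q)) = {s2}

{s2}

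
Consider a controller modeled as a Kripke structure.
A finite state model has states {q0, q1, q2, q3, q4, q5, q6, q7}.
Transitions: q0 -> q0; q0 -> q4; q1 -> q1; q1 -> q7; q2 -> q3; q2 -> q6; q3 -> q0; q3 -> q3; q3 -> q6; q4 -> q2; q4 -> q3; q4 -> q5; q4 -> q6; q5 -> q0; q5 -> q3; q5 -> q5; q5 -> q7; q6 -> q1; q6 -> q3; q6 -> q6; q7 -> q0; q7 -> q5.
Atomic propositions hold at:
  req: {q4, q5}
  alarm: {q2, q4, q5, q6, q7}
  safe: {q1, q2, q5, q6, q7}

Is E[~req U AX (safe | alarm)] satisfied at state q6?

Sat(~req) = {q0, q1, q2, q3, q6, q7}
Sat(safe | alarm) = {q1, q2, q4, q5, q6, q7}
Sat(AX (safe | alarm)) = {s : every successor in {q1, q2, q4, q5, q6, q7}} = {q1}
E[~req U AX (safe | alarm)]: least fixpoint, start Z0 = Sat(AX (safe | alarm)) = {q1}, add states in Sat(~req) with some successor in Z. Z1 = {q1, q6}; Z2 = {q1, q2, q3, q6}; fixed.
Sat(E[~req U AX (safe | alarm)]) = {q1, q2, q3, q6}
q6 ∈ Sat(E[~req U AX (safe | alarm)]) = {q1, q2, q3, q6}, so the formula holds at q6.

Yes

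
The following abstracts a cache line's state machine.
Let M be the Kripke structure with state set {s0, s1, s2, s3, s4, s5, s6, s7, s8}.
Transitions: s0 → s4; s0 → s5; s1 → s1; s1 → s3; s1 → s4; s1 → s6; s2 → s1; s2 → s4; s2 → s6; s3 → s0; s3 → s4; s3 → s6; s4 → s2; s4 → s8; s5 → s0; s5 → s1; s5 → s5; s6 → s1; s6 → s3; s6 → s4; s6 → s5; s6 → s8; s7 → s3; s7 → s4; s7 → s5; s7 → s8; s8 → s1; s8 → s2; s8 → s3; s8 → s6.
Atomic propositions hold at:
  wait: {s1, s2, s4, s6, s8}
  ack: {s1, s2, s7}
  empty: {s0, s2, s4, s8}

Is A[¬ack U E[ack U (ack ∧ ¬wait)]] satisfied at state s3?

No

Sat(¬ack) = {s0, s3, s4, s5, s6, s8}
Sat(¬wait) = {s0, s3, s5, s7}
Sat(ack ∧ ¬wait) = {s7}
E[ack U (ack ∧ ¬wait)]: least fixpoint, start Z0 = Sat((ack ∧ ¬wait)) = {s7}, add states in Sat(ack) with some successor in Z. Already a fixed point.
Sat(E[ack U (ack ∧ ¬wait)]) = {s7}
A[¬ack U E[ack U (ack ∧ ¬wait)]]: least fixpoint, start Z0 = Sat(E[ack U (ack ∧ ¬wait)]) = {s7}, add states in Sat(¬ack) with every successor in Z. Already a fixed point.
Sat(A[¬ack U E[ack U (ack ∧ ¬wait)]]) = {s7}
s3 ∉ Sat(A[¬ack U E[ack U (ack ∧ ¬wait)]]) = {s7}, so the formula does not hold at s3.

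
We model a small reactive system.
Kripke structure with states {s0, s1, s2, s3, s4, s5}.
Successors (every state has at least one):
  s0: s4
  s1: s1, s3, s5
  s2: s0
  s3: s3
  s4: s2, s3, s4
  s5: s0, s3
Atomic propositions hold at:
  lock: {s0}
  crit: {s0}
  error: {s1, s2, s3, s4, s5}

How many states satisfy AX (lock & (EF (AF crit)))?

1

AF crit: least fixpoint, start Z0 = {s0}, add states with every successor in Z. Z1 = {s0, s2}; fixed.
Sat(AF crit) = {s0, s2}
EF (AF crit): least fixpoint, start Z0 = {s0, s2}, add states with some successor in Z. Z1 = {s0, s2, s4, s5}; Z2 = {s0, s1, s2, s4, s5}; fixed.
Sat(EF (AF crit)) = {s0, s1, s2, s4, s5}
Sat(lock & (EF (AF crit))) = {s0}
Sat(AX (lock & (EF (AF crit)))) = {s : every successor in {s0}} = {s2}
|Sat(AX (lock & (EF (AF crit))))| = |{s2}| = 1.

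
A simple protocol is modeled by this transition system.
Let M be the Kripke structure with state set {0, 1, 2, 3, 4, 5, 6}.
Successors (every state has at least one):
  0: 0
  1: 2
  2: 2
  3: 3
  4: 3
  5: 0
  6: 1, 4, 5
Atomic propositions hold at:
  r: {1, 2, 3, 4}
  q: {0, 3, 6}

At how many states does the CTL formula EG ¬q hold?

Sat(¬q) = {1, 2, 4, 5}
EG ¬q: greatest fixpoint, start Z0 = {1, 2, 4, 5}, keep only states in Sat with some successor in Z. Z1 = {1, 2}; fixed.
Sat(EG ¬q) = {1, 2}
|Sat(EG ¬q)| = |{1, 2}| = 2.

2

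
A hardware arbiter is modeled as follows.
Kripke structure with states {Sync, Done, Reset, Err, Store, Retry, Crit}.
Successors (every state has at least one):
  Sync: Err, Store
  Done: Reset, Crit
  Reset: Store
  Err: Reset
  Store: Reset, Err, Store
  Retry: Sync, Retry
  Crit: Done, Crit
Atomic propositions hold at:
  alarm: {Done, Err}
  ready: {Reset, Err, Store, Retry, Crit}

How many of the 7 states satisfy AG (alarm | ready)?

5

Sat(alarm | ready) = {Done, Reset, Err, Store, Retry, Crit}
AG (alarm | ready): greatest fixpoint, start Z0 = {Done, Reset, Err, Store, Retry, Crit}, keep only states in Sat with every successor in Z. Z1 = {Done, Reset, Err, Store, Crit}; fixed.
Sat(AG (alarm | ready)) = {Done, Reset, Err, Store, Crit}
|Sat(AG (alarm | ready))| = |{Done, Reset, Err, Store, Crit}| = 5.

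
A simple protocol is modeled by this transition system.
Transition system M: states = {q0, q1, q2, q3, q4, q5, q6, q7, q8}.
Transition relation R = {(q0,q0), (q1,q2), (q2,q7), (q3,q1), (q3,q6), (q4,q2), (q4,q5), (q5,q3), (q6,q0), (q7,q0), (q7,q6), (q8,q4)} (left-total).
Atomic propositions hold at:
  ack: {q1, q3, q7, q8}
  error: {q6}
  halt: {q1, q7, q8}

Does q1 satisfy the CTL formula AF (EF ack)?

Yes

EF ack: least fixpoint, start Z0 = {q1, q3, q7, q8}, add states with some successor in Z. Z1 = {q1, q2, q3, q5, q7, q8}; Z2 = {q1, q2, q3, q4, q5, q7, q8}; fixed.
Sat(EF ack) = {q1, q2, q3, q4, q5, q7, q8}
AF (EF ack): least fixpoint, start Z0 = {q1, q2, q3, q4, q5, q7, q8}, add states with every successor in Z. Already a fixed point.
Sat(AF (EF ack)) = {q1, q2, q3, q4, q5, q7, q8}
q1 ∈ Sat(AF (EF ack)) = {q1, q2, q3, q4, q5, q7, q8}, so the formula holds at q1.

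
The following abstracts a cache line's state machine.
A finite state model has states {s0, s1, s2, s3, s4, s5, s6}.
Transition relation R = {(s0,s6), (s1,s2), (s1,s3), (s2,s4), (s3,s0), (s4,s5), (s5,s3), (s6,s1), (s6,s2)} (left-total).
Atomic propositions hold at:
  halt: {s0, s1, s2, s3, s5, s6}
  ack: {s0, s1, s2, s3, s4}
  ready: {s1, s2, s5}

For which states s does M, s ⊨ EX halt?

{s0, s1, s3, s4, s5, s6}

Sat(EX halt) = {s : some successor in {s0, s1, s2, s3, s5, s6}} = {s0, s1, s3, s4, s5, s6}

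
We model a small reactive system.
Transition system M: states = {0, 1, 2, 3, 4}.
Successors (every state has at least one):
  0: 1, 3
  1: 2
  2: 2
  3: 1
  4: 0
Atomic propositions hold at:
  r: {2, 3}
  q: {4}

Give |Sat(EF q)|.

1

EF q: least fixpoint, start Z0 = {4}, add states with some successor in Z. Already a fixed point.
Sat(EF q) = {4}
|Sat(EF q)| = |{4}| = 1.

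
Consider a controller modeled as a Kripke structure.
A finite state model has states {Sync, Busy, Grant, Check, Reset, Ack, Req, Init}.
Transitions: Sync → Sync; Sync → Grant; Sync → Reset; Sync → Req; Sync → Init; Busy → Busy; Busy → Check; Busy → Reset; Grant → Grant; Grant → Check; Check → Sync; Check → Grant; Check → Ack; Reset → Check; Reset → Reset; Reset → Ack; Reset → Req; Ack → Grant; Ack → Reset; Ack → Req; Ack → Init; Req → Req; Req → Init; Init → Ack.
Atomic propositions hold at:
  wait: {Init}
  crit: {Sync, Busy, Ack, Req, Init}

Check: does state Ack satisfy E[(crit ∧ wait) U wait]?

Sat(crit ∧ wait) = {Init}
E[(crit ∧ wait) U wait]: least fixpoint, start Z0 = Sat(wait) = {Init}, add states in Sat(crit ∧ wait) with some successor in Z. Already a fixed point.
Sat(E[(crit ∧ wait) U wait]) = {Init}
Ack ∉ Sat(E[(crit ∧ wait) U wait]) = {Init}, so the formula does not hold at Ack.

No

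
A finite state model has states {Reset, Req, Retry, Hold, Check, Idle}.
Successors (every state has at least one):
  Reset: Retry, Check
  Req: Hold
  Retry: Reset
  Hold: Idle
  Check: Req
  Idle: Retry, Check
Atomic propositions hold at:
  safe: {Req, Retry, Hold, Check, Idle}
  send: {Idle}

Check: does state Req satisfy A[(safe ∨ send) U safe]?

Sat(safe ∨ send) = {Req, Retry, Hold, Check, Idle}
A[(safe ∨ send) U safe]: least fixpoint, start Z0 = Sat(safe) = {Req, Retry, Hold, Check, Idle}, add states in Sat(safe ∨ send) with every successor in Z. Already a fixed point.
Sat(A[(safe ∨ send) U safe]) = {Req, Retry, Hold, Check, Idle}
Req ∈ Sat(A[(safe ∨ send) U safe]) = {Req, Retry, Hold, Check, Idle}, so the formula holds at Req.

Yes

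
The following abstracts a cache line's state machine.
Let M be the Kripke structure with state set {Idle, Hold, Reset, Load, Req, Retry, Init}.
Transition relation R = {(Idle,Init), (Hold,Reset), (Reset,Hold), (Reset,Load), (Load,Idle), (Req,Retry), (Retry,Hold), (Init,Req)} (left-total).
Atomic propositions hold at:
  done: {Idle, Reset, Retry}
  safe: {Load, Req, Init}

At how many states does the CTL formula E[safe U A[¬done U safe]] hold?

Sat(¬done) = {Hold, Load, Req, Init}
A[¬done U safe]: least fixpoint, start Z0 = Sat(safe) = {Load, Req, Init}, add states in Sat(¬done) with every successor in Z. Already a fixed point.
Sat(A[¬done U safe]) = {Load, Req, Init}
E[safe U A[¬done U safe]]: least fixpoint, start Z0 = Sat(A[¬done U safe]) = {Load, Req, Init}, add states in Sat(safe) with some successor in Z. Already a fixed point.
Sat(E[safe U A[¬done U safe]]) = {Load, Req, Init}
|Sat(E[safe U A[¬done U safe]])| = |{Load, Req, Init}| = 3.

3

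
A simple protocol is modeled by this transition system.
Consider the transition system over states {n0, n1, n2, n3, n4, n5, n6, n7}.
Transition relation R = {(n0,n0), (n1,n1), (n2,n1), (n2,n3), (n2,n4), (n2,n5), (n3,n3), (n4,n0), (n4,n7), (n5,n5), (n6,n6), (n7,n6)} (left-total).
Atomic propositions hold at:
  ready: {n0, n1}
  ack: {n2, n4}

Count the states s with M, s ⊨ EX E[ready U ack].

E[ready U ack]: least fixpoint, start Z0 = Sat(ack) = {n2, n4}, add states in Sat(ready) with some successor in Z. Already a fixed point.
Sat(E[ready U ack]) = {n2, n4}
Sat(EX E[ready U ack]) = {s : some successor in {n2, n4}} = {n2}
|Sat(EX E[ready U ack])| = |{n2}| = 1.

1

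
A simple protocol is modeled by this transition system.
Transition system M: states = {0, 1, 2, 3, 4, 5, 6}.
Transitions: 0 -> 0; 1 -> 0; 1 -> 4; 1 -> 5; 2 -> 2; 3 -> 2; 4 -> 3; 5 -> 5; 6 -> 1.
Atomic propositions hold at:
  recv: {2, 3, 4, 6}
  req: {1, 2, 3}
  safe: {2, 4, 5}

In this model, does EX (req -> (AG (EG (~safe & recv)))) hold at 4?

Sat(~safe) = {0, 1, 3, 6}
Sat(~safe & recv) = {3, 6}
EG (~safe & recv): greatest fixpoint, start Z0 = {3, 6}, keep only states in Sat with some successor in Z. Z1 = ∅; fixed.
Sat(EG (~safe & recv)) = ∅
AG (EG (~safe & recv)): greatest fixpoint, start Z0 = ∅, keep only states in Sat with every successor in Z. Already a fixed point.
Sat(AG (EG (~safe & recv))) = ∅
Sat(req -> (AG (EG (~safe & recv)))) = {0, 4, 5, 6}
Sat(EX (req -> (AG (EG (~safe & recv))))) = {s : some successor in {0, 4, 5, 6}} = {0, 1, 5}
4 ∉ Sat(EX (req -> (AG (EG (~safe & recv))))) = {0, 1, 5}, so the formula does not hold at 4.

No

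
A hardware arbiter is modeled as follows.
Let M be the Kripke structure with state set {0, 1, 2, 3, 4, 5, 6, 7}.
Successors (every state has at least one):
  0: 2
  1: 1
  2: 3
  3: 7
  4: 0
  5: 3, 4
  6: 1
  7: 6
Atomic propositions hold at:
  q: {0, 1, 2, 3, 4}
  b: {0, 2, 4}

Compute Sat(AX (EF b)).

{0, 4}

EF b: least fixpoint, start Z0 = {0, 2, 4}, add states with some successor in Z. Z1 = {0, 2, 4, 5}; fixed.
Sat(EF b) = {0, 2, 4, 5}
Sat(AX (EF b)) = {s : every successor in {0, 2, 4, 5}} = {0, 4}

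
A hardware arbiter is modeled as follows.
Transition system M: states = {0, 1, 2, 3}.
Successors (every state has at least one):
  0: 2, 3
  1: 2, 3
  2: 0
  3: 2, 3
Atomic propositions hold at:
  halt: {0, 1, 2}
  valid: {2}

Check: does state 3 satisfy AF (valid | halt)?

No

Sat(valid | halt) = {0, 1, 2}
AF (valid | halt): least fixpoint, start Z0 = {0, 1, 2}, add states with every successor in Z. Already a fixed point.
Sat(AF (valid | halt)) = {0, 1, 2}
3 ∉ Sat(AF (valid | halt)) = {0, 1, 2}, so the formula does not hold at 3.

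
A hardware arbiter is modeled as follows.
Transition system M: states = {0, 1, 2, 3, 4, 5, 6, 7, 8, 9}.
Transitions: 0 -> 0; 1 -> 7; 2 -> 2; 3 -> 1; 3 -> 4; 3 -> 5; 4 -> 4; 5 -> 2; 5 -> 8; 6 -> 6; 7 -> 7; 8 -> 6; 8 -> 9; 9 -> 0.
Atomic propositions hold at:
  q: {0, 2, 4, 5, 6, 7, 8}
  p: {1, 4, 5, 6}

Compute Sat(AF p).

{1, 3, 4, 5, 6}

AF p: least fixpoint, start Z0 = {1, 4, 5, 6}, add states with every successor in Z. Z1 = {1, 3, 4, 5, 6}; fixed.
Sat(AF p) = {1, 3, 4, 5, 6}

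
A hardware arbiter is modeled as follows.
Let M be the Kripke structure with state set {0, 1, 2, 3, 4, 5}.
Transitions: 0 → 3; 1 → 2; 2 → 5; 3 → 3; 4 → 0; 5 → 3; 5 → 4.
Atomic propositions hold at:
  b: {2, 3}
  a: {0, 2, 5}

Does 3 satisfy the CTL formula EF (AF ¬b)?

Sat(¬b) = {0, 1, 4, 5}
AF ¬b: least fixpoint, start Z0 = {0, 1, 4, 5}, add states with every successor in Z. Z1 = {0, 1, 2, 4, 5}; fixed.
Sat(AF ¬b) = {0, 1, 2, 4, 5}
EF (AF ¬b): least fixpoint, start Z0 = {0, 1, 2, 4, 5}, add states with some successor in Z. Already a fixed point.
Sat(EF (AF ¬b)) = {0, 1, 2, 4, 5}
3 ∉ Sat(EF (AF ¬b)) = {0, 1, 2, 4, 5}, so the formula does not hold at 3.

No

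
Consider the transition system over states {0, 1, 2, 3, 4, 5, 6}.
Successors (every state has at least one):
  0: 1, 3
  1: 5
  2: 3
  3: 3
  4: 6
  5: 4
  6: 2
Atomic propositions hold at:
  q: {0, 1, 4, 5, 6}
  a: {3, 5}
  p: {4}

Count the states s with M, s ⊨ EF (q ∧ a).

Sat(q ∧ a) = {5}
EF (q ∧ a): least fixpoint, start Z0 = {5}, add states with some successor in Z. Z1 = {1, 5}; Z2 = {0, 1, 5}; fixed.
Sat(EF (q ∧ a)) = {0, 1, 5}
|Sat(EF (q ∧ a))| = |{0, 1, 5}| = 3.

3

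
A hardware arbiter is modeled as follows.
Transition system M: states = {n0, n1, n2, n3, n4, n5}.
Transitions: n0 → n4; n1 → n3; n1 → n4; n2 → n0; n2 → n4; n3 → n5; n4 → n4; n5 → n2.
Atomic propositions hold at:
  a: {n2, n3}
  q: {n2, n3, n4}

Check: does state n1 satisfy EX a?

Yes

Sat(EX a) = {s : some successor in {n2, n3}} = {n1, n5}
n1 ∈ Sat(EX a) = {n1, n5}, so the formula holds at n1.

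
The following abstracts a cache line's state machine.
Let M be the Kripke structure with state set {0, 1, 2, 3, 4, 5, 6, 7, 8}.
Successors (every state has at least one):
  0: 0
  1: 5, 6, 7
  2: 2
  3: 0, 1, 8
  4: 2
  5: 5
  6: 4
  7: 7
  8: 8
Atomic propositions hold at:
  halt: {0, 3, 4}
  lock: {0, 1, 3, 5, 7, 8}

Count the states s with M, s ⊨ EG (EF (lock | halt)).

6

Sat(lock | halt) = {0, 1, 3, 4, 5, 7, 8}
EF (lock | halt): least fixpoint, start Z0 = {0, 1, 3, 4, 5, 7, 8}, add states with some successor in Z. Z1 = {0, 1, 3, 4, 5, 6, 7, 8}; fixed.
Sat(EF (lock | halt)) = {0, 1, 3, 4, 5, 6, 7, 8}
EG (EF (lock | halt)): greatest fixpoint, start Z0 = {0, 1, 3, 4, 5, 6, 7, 8}, keep only states in Sat with some successor in Z. Z1 = {0, 1, 3, 5, 6, 7, 8}; Z2 = {0, 1, 3, 5, 7, 8}; fixed.
Sat(EG (EF (lock | halt))) = {0, 1, 3, 5, 7, 8}
|Sat(EG (EF (lock | halt)))| = |{0, 1, 3, 5, 7, 8}| = 6.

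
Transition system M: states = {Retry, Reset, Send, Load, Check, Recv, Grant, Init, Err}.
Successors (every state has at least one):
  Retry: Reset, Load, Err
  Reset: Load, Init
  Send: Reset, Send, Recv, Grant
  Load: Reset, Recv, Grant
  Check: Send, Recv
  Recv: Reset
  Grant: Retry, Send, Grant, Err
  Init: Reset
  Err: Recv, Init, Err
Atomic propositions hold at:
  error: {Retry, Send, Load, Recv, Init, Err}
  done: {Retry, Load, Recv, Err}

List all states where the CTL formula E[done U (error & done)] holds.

Sat(error & done) = {Retry, Load, Recv, Err}
E[done U (error & done)]: least fixpoint, start Z0 = Sat((error & done)) = {Retry, Load, Recv, Err}, add states in Sat(done) with some successor in Z. Already a fixed point.
Sat(E[done U (error & done)]) = {Retry, Load, Recv, Err}

{Retry, Load, Recv, Err}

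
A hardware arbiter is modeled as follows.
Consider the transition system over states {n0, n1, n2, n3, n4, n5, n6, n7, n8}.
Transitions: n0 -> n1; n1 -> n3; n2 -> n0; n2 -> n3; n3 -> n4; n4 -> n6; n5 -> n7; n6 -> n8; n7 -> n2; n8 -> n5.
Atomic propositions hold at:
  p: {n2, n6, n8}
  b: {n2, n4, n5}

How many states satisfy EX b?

3

Sat(EX b) = {s : some successor in {n2, n4, n5}} = {n3, n7, n8}
|Sat(EX b)| = |{n3, n7, n8}| = 3.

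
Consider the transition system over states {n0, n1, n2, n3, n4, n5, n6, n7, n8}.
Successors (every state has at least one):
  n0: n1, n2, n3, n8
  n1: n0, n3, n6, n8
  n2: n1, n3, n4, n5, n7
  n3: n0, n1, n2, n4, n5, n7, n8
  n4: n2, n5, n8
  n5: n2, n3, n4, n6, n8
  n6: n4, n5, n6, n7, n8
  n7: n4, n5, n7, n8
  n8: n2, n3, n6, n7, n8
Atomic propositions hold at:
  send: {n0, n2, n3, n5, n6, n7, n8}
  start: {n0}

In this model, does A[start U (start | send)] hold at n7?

Sat(start | send) = {n0, n2, n3, n5, n6, n7, n8}
A[start U (start | send)]: least fixpoint, start Z0 = Sat((start | send)) = {n0, n2, n3, n5, n6, n7, n8}, add states in Sat(start) with every successor in Z. Already a fixed point.
Sat(A[start U (start | send)]) = {n0, n2, n3, n5, n6, n7, n8}
n7 ∈ Sat(A[start U (start | send)]) = {n0, n2, n3, n5, n6, n7, n8}, so the formula holds at n7.

Yes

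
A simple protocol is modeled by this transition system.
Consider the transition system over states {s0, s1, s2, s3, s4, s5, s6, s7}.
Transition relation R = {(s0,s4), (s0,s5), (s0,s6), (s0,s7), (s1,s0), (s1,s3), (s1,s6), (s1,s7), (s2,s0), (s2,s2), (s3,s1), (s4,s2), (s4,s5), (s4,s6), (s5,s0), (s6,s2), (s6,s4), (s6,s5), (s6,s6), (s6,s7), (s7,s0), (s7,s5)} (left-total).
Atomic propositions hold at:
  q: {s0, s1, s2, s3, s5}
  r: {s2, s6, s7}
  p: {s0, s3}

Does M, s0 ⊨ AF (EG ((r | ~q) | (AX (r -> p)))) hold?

Sat(~q) = {s4, s6, s7}
Sat(r | ~q) = {s2, s4, s6, s7}
Sat(r -> p) = {s0, s1, s3, s4, s5}
Sat(AX (r -> p)) = {s : every successor in {s0, s1, s3, s4, s5}} = {s3, s5, s7}
Sat((r | ~q) | (AX (r -> p))) = {s2, s3, s4, s5, s6, s7}
EG ((r | ~q) | (AX (r -> p))): greatest fixpoint, start Z0 = {s2, s3, s4, s5, s6, s7}, keep only states in Sat with some successor in Z. Z1 = {s2, s4, s6, s7}; Z2 = {s2, s4, s6}; fixed.
Sat(EG ((r | ~q) | (AX (r -> p)))) = {s2, s4, s6}
AF (EG ((r | ~q) | (AX (r -> p)))): least fixpoint, start Z0 = {s2, s4, s6}, add states with every successor in Z. Already a fixed point.
Sat(AF (EG ((r | ~q) | (AX (r -> p))))) = {s2, s4, s6}
s0 ∉ Sat(AF (EG ((r | ~q) | (AX (r -> p))))) = {s2, s4, s6}, so the formula does not hold at s0.

No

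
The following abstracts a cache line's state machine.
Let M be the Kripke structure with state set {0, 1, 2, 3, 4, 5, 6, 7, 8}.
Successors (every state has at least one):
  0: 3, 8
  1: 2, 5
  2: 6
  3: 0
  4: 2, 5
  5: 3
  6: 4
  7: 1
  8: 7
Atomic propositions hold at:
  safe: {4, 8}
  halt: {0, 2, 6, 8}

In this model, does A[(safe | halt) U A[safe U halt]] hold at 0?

Sat(safe | halt) = {0, 2, 4, 6, 8}
A[safe U halt]: least fixpoint, start Z0 = Sat(halt) = {0, 2, 6, 8}, add states in Sat(safe) with every successor in Z. Already a fixed point.
Sat(A[safe U halt]) = {0, 2, 6, 8}
A[(safe | halt) U A[safe U halt]]: least fixpoint, start Z0 = Sat(A[safe U halt]) = {0, 2, 6, 8}, add states in Sat(safe | halt) with every successor in Z. Already a fixed point.
Sat(A[(safe | halt) U A[safe U halt]]) = {0, 2, 6, 8}
0 ∈ Sat(A[(safe | halt) U A[safe U halt]]) = {0, 2, 6, 8}, so the formula holds at 0.

Yes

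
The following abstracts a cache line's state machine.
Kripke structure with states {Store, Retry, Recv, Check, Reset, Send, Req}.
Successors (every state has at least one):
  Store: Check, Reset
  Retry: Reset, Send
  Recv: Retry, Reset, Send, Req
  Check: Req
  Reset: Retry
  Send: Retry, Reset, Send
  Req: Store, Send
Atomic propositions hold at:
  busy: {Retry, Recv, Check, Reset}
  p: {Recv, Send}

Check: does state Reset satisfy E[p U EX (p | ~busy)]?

No

Sat(~busy) = {Store, Send, Req}
Sat(p | ~busy) = {Store, Recv, Send, Req}
Sat(EX (p | ~busy)) = {s : some successor in {Store, Recv, Send, Req}} = {Retry, Recv, Check, Send, Req}
E[p U EX (p | ~busy)]: least fixpoint, start Z0 = Sat(EX (p | ~busy)) = {Retry, Recv, Check, Send, Req}, add states in Sat(p) with some successor in Z. Already a fixed point.
Sat(E[p U EX (p | ~busy)]) = {Retry, Recv, Check, Send, Req}
Reset ∉ Sat(E[p U EX (p | ~busy)]) = {Retry, Recv, Check, Send, Req}, so the formula does not hold at Reset.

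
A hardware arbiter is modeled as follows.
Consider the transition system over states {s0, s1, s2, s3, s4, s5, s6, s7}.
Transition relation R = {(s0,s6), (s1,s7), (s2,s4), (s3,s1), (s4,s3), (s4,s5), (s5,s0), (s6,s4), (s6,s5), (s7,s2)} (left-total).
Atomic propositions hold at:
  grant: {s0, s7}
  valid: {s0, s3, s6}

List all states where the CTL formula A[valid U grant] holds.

{s0, s7}

A[valid U grant]: least fixpoint, start Z0 = Sat(grant) = {s0, s7}, add states in Sat(valid) with every successor in Z. Already a fixed point.
Sat(A[valid U grant]) = {s0, s7}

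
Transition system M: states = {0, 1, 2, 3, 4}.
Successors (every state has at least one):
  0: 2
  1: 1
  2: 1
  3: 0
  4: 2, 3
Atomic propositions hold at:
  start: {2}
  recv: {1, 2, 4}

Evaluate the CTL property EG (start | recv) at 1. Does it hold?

Yes

Sat(start | recv) = {1, 2, 4}
EG (start | recv): greatest fixpoint, start Z0 = {1, 2, 4}, keep only states in Sat with some successor in Z. Already a fixed point.
Sat(EG (start | recv)) = {1, 2, 4}
1 ∈ Sat(EG (start | recv)) = {1, 2, 4}, so the formula holds at 1.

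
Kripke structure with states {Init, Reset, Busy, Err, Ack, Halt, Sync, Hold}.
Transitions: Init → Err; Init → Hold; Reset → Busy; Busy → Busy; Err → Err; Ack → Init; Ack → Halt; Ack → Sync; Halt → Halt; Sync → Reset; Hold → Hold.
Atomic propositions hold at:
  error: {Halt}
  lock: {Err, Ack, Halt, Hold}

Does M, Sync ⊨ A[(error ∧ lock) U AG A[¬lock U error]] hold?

No

Sat(error ∧ lock) = {Halt}
Sat(¬lock) = {Init, Reset, Busy, Sync}
A[¬lock U error]: least fixpoint, start Z0 = Sat(error) = {Halt}, add states in Sat(¬lock) with every successor in Z. Already a fixed point.
Sat(A[¬lock U error]) = {Halt}
AG A[¬lock U error]: greatest fixpoint, start Z0 = {Halt}, keep only states in Sat with every successor in Z. Already a fixed point.
Sat(AG A[¬lock U error]) = {Halt}
A[(error ∧ lock) U AG A[¬lock U error]]: least fixpoint, start Z0 = Sat(AG A[¬lock U error]) = {Halt}, add states in Sat(error ∧ lock) with every successor in Z. Already a fixed point.
Sat(A[(error ∧ lock) U AG A[¬lock U error]]) = {Halt}
Sync ∉ Sat(A[(error ∧ lock) U AG A[¬lock U error]]) = {Halt}, so the formula does not hold at Sync.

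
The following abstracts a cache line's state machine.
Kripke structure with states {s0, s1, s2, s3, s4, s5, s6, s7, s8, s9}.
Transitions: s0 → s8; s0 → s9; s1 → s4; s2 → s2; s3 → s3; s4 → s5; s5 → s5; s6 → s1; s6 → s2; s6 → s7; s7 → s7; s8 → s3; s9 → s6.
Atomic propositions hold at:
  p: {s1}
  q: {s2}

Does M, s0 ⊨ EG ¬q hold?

Sat(¬q) = {s0, s1, s3, s4, s5, s6, s7, s8, s9}
EG ¬q: greatest fixpoint, start Z0 = {s0, s1, s3, s4, s5, s6, s7, s8, s9}, keep only states in Sat with some successor in Z. Already a fixed point.
Sat(EG ¬q) = {s0, s1, s3, s4, s5, s6, s7, s8, s9}
s0 ∈ Sat(EG ¬q) = {s0, s1, s3, s4, s5, s6, s7, s8, s9}, so the formula holds at s0.

Yes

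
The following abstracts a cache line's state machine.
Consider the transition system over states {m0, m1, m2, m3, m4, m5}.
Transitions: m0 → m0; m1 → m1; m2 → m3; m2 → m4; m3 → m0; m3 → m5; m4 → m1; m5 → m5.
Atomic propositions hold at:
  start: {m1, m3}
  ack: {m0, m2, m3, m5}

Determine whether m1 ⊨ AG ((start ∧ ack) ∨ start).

Sat(start ∧ ack) = {m3}
Sat((start ∧ ack) ∨ start) = {m1, m3}
AG ((start ∧ ack) ∨ start): greatest fixpoint, start Z0 = {m1, m3}, keep only states in Sat with every successor in Z. Z1 = {m1}; fixed.
Sat(AG ((start ∧ ack) ∨ start)) = {m1}
m1 ∈ Sat(AG ((start ∧ ack) ∨ start)) = {m1}, so the formula holds at m1.

Yes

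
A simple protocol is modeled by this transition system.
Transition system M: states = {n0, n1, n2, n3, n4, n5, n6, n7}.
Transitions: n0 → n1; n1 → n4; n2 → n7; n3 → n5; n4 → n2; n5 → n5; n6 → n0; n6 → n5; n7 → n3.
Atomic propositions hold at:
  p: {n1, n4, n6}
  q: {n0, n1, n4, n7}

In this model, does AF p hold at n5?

No

AF p: least fixpoint, start Z0 = {n1, n4, n6}, add states with every successor in Z. Z1 = {n0, n1, n4, n6}; fixed.
Sat(AF p) = {n0, n1, n4, n6}
n5 ∉ Sat(AF p) = {n0, n1, n4, n6}, so the formula does not hold at n5.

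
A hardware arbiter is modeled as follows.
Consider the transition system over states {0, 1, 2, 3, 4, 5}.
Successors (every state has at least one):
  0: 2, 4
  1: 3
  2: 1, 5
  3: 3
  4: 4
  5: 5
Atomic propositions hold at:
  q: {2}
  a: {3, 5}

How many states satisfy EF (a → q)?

4

Sat(a → q) = {0, 1, 2, 4}
EF (a → q): least fixpoint, start Z0 = {0, 1, 2, 4}, add states with some successor in Z. Already a fixed point.
Sat(EF (a → q)) = {0, 1, 2, 4}
|Sat(EF (a → q))| = |{0, 1, 2, 4}| = 4.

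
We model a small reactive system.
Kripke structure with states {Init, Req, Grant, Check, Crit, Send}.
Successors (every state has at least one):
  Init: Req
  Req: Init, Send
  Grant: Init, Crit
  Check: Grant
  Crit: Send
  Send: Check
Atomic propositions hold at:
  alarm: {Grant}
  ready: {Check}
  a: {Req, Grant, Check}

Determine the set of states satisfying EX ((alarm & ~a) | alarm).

{Check}

Sat(~a) = {Init, Crit, Send}
Sat(alarm & ~a) = ∅
Sat((alarm & ~a) | alarm) = {Grant}
Sat(EX ((alarm & ~a) | alarm)) = {s : some successor in {Grant}} = {Check}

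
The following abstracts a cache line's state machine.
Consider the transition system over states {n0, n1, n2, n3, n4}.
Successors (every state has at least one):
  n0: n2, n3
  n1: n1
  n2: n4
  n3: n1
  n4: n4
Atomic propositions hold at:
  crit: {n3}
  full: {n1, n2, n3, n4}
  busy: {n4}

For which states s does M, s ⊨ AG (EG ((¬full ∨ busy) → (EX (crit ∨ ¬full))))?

{n1, n3}

Sat(¬full) = {n0}
Sat(¬full ∨ busy) = {n0, n4}
Sat(crit ∨ ¬full) = {n0, n3}
Sat(EX (crit ∨ ¬full)) = {s : some successor in {n0, n3}} = {n0}
Sat((¬full ∨ busy) → (EX (crit ∨ ¬full))) = {n0, n1, n2, n3}
EG ((¬full ∨ busy) → (EX (crit ∨ ¬full))): greatest fixpoint, start Z0 = {n0, n1, n2, n3}, keep only states in Sat with some successor in Z. Z1 = {n0, n1, n3}; fixed.
Sat(EG ((¬full ∨ busy) → (EX (crit ∨ ¬full)))) = {n0, n1, n3}
AG (EG ((¬full ∨ busy) → (EX (crit ∨ ¬full)))): greatest fixpoint, start Z0 = {n0, n1, n3}, keep only states in Sat with every successor in Z. Z1 = {n1, n3}; fixed.
Sat(AG (EG ((¬full ∨ busy) → (EX (crit ∨ ¬full))))) = {n1, n3}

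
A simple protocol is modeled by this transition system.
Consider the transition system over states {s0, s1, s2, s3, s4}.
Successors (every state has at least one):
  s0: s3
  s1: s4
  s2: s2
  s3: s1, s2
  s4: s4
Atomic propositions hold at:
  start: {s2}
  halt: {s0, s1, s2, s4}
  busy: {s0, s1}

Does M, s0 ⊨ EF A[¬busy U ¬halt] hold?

Yes

Sat(¬busy) = {s2, s3, s4}
Sat(¬halt) = {s3}
A[¬busy U ¬halt]: least fixpoint, start Z0 = Sat(¬halt) = {s3}, add states in Sat(¬busy) with every successor in Z. Already a fixed point.
Sat(A[¬busy U ¬halt]) = {s3}
EF A[¬busy U ¬halt]: least fixpoint, start Z0 = {s3}, add states with some successor in Z. Z1 = {s0, s3}; fixed.
Sat(EF A[¬busy U ¬halt]) = {s0, s3}
s0 ∈ Sat(EF A[¬busy U ¬halt]) = {s0, s3}, so the formula holds at s0.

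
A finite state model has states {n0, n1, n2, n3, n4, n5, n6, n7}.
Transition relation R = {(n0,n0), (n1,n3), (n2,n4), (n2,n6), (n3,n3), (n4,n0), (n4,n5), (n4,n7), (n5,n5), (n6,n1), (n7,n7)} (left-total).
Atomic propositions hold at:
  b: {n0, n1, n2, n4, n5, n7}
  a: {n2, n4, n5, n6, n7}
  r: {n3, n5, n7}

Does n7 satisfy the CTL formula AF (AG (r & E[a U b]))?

Yes

E[a U b]: least fixpoint, start Z0 = Sat(b) = {n0, n1, n2, n4, n5, n7}, add states in Sat(a) with some successor in Z. Z1 = {n0, n1, n2, n4, n5, n6, n7}; fixed.
Sat(E[a U b]) = {n0, n1, n2, n4, n5, n6, n7}
Sat(r & E[a U b]) = {n5, n7}
AG (r & E[a U b]): greatest fixpoint, start Z0 = {n5, n7}, keep only states in Sat with every successor in Z. Already a fixed point.
Sat(AG (r & E[a U b])) = {n5, n7}
AF (AG (r & E[a U b])): least fixpoint, start Z0 = {n5, n7}, add states with every successor in Z. Already a fixed point.
Sat(AF (AG (r & E[a U b]))) = {n5, n7}
n7 ∈ Sat(AF (AG (r & E[a U b]))) = {n5, n7}, so the formula holds at n7.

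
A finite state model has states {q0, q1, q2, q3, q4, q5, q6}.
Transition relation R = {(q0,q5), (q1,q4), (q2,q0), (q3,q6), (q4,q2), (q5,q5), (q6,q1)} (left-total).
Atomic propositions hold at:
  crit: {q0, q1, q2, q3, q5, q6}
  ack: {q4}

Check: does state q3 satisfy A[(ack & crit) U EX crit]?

Yes

Sat(ack & crit) = ∅
Sat(EX crit) = {s : some successor in {q0, q1, q2, q3, q5, q6}} = {q0, q2, q3, q4, q5, q6}
A[(ack & crit) U EX crit]: least fixpoint, start Z0 = Sat(EX crit) = {q0, q2, q3, q4, q5, q6}, add states in Sat(ack & crit) with every successor in Z. Already a fixed point.
Sat(A[(ack & crit) U EX crit]) = {q0, q2, q3, q4, q5, q6}
q3 ∈ Sat(A[(ack & crit) U EX crit]) = {q0, q2, q3, q4, q5, q6}, so the formula holds at q3.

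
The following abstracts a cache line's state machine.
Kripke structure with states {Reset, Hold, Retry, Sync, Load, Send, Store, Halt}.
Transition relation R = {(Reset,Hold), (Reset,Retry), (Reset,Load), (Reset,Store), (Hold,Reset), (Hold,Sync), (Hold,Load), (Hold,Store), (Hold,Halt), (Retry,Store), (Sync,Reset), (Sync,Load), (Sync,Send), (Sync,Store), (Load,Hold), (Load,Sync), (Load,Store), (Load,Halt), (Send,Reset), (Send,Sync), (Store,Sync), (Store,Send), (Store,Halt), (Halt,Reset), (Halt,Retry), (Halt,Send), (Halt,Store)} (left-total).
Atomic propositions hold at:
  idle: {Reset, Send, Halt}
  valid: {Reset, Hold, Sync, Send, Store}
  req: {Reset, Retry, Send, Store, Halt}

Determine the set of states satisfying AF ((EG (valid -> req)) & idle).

Sat(valid -> req) = {Reset, Retry, Load, Send, Store, Halt}
EG (valid -> req): greatest fixpoint, start Z0 = {Reset, Retry, Load, Send, Store, Halt}, keep only states in Sat with some successor in Z. Already a fixed point.
Sat(EG (valid -> req)) = {Reset, Retry, Load, Send, Store, Halt}
Sat((EG (valid -> req)) & idle) = {Reset, Send, Halt}
AF ((EG (valid -> req)) & idle): least fixpoint, start Z0 = {Reset, Send, Halt}, add states with every successor in Z. Already a fixed point.
Sat(AF ((EG (valid -> req)) & idle)) = {Reset, Send, Halt}

{Reset, Send, Halt}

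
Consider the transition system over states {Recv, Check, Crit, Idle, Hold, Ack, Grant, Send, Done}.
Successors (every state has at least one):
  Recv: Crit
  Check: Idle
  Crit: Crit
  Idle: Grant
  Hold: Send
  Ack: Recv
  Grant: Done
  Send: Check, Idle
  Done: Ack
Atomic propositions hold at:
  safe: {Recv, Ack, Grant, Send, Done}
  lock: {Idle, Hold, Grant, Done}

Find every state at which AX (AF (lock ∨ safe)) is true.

Sat(lock ∨ safe) = {Recv, Idle, Hold, Ack, Grant, Send, Done}
AF (lock ∨ safe): least fixpoint, start Z0 = {Recv, Idle, Hold, Ack, Grant, Send, Done}, add states with every successor in Z. Z1 = {Recv, Check, Idle, Hold, Ack, Grant, Send, Done}; fixed.
Sat(AF (lock ∨ safe)) = {Recv, Check, Idle, Hold, Ack, Grant, Send, Done}
Sat(AX (AF (lock ∨ safe))) = {s : every successor in {Recv, Check, Idle, Hold, Ack, Grant, Send, Done}} = {Check, Idle, Hold, Ack, Grant, Send, Done}

{Check, Idle, Hold, Ack, Grant, Send, Done}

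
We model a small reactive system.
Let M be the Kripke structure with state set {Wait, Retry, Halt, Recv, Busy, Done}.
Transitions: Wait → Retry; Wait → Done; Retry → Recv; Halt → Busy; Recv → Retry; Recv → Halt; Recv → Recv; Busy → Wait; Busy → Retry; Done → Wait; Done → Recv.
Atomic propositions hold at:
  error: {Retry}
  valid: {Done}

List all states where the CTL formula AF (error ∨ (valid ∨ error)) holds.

Sat(valid ∨ error) = {Retry, Done}
Sat(error ∨ (valid ∨ error)) = {Retry, Done}
AF (error ∨ (valid ∨ error)): least fixpoint, start Z0 = {Retry, Done}, add states with every successor in Z. Z1 = {Wait, Retry, Done}; Z2 = {Wait, Retry, Busy, Done}; Z3 = {Wait, Retry, Halt, Busy, Done}; fixed.
Sat(AF (error ∨ (valid ∨ error))) = {Wait, Retry, Halt, Busy, Done}

{Wait, Retry, Halt, Busy, Done}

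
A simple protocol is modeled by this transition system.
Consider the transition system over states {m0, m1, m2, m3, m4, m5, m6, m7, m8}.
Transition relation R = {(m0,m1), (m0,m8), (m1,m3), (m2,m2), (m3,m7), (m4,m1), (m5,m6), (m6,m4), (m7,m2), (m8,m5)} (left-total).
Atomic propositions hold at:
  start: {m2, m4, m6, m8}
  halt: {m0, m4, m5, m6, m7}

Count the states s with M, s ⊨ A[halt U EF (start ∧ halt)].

5

Sat(start ∧ halt) = {m4, m6}
EF (start ∧ halt): least fixpoint, start Z0 = {m4, m6}, add states with some successor in Z. Z1 = {m4, m5, m6}; Z2 = {m4, m5, m6, m8}; Z3 = {m0, m4, m5, m6, m8}; fixed.
Sat(EF (start ∧ halt)) = {m0, m4, m5, m6, m8}
A[halt U EF (start ∧ halt)]: least fixpoint, start Z0 = Sat(EF (start ∧ halt)) = {m0, m4, m5, m6, m8}, add states in Sat(halt) with every successor in Z. Already a fixed point.
Sat(A[halt U EF (start ∧ halt)]) = {m0, m4, m5, m6, m8}
|Sat(A[halt U EF (start ∧ halt)])| = |{m0, m4, m5, m6, m8}| = 5.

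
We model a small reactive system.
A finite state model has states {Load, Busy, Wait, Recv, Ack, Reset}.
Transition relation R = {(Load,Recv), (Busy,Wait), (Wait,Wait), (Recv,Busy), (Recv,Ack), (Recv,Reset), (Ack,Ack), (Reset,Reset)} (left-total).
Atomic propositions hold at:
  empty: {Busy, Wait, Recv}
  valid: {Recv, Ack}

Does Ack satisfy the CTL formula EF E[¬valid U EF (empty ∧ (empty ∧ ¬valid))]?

No

Sat(¬valid) = {Load, Busy, Wait, Reset}
Sat(empty ∧ ¬valid) = {Busy, Wait}
Sat(empty ∧ (empty ∧ ¬valid)) = {Busy, Wait}
EF (empty ∧ (empty ∧ ¬valid)): least fixpoint, start Z0 = {Busy, Wait}, add states with some successor in Z. Z1 = {Busy, Wait, Recv}; Z2 = {Load, Busy, Wait, Recv}; fixed.
Sat(EF (empty ∧ (empty ∧ ¬valid))) = {Load, Busy, Wait, Recv}
E[¬valid U EF (empty ∧ (empty ∧ ¬valid))]: least fixpoint, start Z0 = Sat(EF (empty ∧ (empty ∧ ¬valid))) = {Load, Busy, Wait, Recv}, add states in Sat(¬valid) with some successor in Z. Already a fixed point.
Sat(E[¬valid U EF (empty ∧ (empty ∧ ¬valid))]) = {Load, Busy, Wait, Recv}
EF E[¬valid U EF (empty ∧ (empty ∧ ¬valid))]: least fixpoint, start Z0 = {Load, Busy, Wait, Recv}, add states with some successor in Z. Already a fixed point.
Sat(EF E[¬valid U EF (empty ∧ (empty ∧ ¬valid))]) = {Load, Busy, Wait, Recv}
Ack ∉ Sat(EF E[¬valid U EF (empty ∧ (empty ∧ ¬valid))]) = {Load, Busy, Wait, Recv}, so the formula does not hold at Ack.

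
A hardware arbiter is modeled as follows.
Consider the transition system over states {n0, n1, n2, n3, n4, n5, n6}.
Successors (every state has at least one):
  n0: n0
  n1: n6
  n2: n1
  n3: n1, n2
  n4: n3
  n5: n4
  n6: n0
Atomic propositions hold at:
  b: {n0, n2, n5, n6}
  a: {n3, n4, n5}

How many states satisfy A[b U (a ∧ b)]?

1

Sat(a ∧ b) = {n5}
A[b U (a ∧ b)]: least fixpoint, start Z0 = Sat((a ∧ b)) = {n5}, add states in Sat(b) with every successor in Z. Already a fixed point.
Sat(A[b U (a ∧ b)]) = {n5}
|Sat(A[b U (a ∧ b)])| = |{n5}| = 1.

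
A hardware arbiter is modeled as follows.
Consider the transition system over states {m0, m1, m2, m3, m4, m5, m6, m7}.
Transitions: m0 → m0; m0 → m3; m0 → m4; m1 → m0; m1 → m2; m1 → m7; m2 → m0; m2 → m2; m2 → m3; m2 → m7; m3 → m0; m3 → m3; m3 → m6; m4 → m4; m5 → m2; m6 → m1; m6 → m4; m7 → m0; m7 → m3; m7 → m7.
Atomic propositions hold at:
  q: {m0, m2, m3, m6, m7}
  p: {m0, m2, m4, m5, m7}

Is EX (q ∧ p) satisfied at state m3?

Yes

Sat(q ∧ p) = {m0, m2, m7}
Sat(EX (q ∧ p)) = {s : some successor in {m0, m2, m7}} = {m0, m1, m2, m3, m5, m7}
m3 ∈ Sat(EX (q ∧ p)) = {m0, m1, m2, m3, m5, m7}, so the formula holds at m3.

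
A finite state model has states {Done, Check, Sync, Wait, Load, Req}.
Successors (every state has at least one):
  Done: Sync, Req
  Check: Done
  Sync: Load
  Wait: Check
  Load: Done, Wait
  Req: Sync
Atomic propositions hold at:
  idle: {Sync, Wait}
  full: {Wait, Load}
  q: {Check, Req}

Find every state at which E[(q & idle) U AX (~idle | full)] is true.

{Check, Sync, Wait, Load}

Sat(q & idle) = ∅
Sat(~idle) = {Done, Check, Load, Req}
Sat(~idle | full) = {Done, Check, Wait, Load, Req}
Sat(AX (~idle | full)) = {s : every successor in {Done, Check, Wait, Load, Req}} = {Check, Sync, Wait, Load}
E[(q & idle) U AX (~idle | full)]: least fixpoint, start Z0 = Sat(AX (~idle | full)) = {Check, Sync, Wait, Load}, add states in Sat(q & idle) with some successor in Z. Already a fixed point.
Sat(E[(q & idle) U AX (~idle | full)]) = {Check, Sync, Wait, Load}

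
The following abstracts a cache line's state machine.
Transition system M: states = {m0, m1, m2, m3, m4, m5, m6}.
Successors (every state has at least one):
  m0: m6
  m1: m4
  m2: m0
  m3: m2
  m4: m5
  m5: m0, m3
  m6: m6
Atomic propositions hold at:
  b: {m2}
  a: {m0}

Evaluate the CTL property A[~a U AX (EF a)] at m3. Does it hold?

Yes

Sat(~a) = {m1, m2, m3, m4, m5, m6}
EF a: least fixpoint, start Z0 = {m0}, add states with some successor in Z. Z1 = {m0, m2, m5}; Z2 = {m0, m2, m3, m4, m5}; Z3 = {m0, m1, m2, m3, m4, m5}; fixed.
Sat(EF a) = {m0, m1, m2, m3, m4, m5}
Sat(AX (EF a)) = {s : every successor in {m0, m1, m2, m3, m4, m5}} = {m1, m2, m3, m4, m5}
A[~a U AX (EF a)]: least fixpoint, start Z0 = Sat(AX (EF a)) = {m1, m2, m3, m4, m5}, add states in Sat(~a) with every successor in Z. Already a fixed point.
Sat(A[~a U AX (EF a)]) = {m1, m2, m3, m4, m5}
m3 ∈ Sat(A[~a U AX (EF a)]) = {m1, m2, m3, m4, m5}, so the formula holds at m3.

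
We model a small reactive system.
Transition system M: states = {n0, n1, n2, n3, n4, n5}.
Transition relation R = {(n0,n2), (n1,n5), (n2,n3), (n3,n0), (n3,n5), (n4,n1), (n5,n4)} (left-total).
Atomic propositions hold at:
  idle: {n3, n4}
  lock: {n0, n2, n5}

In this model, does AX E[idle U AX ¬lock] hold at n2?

Sat(¬lock) = {n1, n3, n4}
Sat(AX ¬lock) = {s : every successor in {n1, n3, n4}} = {n2, n4, n5}
E[idle U AX ¬lock]: least fixpoint, start Z0 = Sat(AX ¬lock) = {n2, n4, n5}, add states in Sat(idle) with some successor in Z. Z1 = {n2, n3, n4, n5}; fixed.
Sat(E[idle U AX ¬lock]) = {n2, n3, n4, n5}
Sat(AX E[idle U AX ¬lock]) = {s : every successor in {n2, n3, n4, n5}} = {n0, n1, n2, n5}
n2 ∈ Sat(AX E[idle U AX ¬lock]) = {n0, n1, n2, n5}, so the formula holds at n2.

Yes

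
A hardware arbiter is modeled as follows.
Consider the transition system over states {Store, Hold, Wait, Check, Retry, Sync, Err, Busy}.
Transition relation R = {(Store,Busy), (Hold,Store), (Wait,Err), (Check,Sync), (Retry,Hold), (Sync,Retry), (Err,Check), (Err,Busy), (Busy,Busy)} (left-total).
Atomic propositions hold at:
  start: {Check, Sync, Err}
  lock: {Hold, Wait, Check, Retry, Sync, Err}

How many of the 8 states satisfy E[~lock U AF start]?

4

Sat(~lock) = {Store, Busy}
AF start: least fixpoint, start Z0 = {Check, Sync, Err}, add states with every successor in Z. Z1 = {Wait, Check, Sync, Err}; fixed.
Sat(AF start) = {Wait, Check, Sync, Err}
E[~lock U AF start]: least fixpoint, start Z0 = Sat(AF start) = {Wait, Check, Sync, Err}, add states in Sat(~lock) with some successor in Z. Already a fixed point.
Sat(E[~lock U AF start]) = {Wait, Check, Sync, Err}
|Sat(E[~lock U AF start])| = |{Wait, Check, Sync, Err}| = 4.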